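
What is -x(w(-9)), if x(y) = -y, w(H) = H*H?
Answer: 81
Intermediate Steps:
w(H) = H²
-x(w(-9)) = -(-1)*(-9)² = -(-1)*81 = -1*(-81) = 81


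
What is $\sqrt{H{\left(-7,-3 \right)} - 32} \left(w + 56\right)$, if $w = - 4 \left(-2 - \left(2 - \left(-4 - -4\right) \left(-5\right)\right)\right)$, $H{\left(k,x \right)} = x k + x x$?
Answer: $72 i \sqrt{2} \approx 101.82 i$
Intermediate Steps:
$H{\left(k,x \right)} = x^{2} + k x$ ($H{\left(k,x \right)} = k x + x^{2} = x^{2} + k x$)
$w = 16$ ($w = - 4 \left(-2 - \left(2 - \left(-4 + 4\right) \left(-5\right)\right)\right) = - 4 \left(-2 + \left(-2 + 0 \left(-5\right)\right)\right) = - 4 \left(-2 + \left(-2 + 0\right)\right) = - 4 \left(-2 - 2\right) = \left(-4\right) \left(-4\right) = 16$)
$\sqrt{H{\left(-7,-3 \right)} - 32} \left(w + 56\right) = \sqrt{- 3 \left(-7 - 3\right) - 32} \left(16 + 56\right) = \sqrt{\left(-3\right) \left(-10\right) - 32} \cdot 72 = \sqrt{30 - 32} \cdot 72 = \sqrt{-2} \cdot 72 = i \sqrt{2} \cdot 72 = 72 i \sqrt{2}$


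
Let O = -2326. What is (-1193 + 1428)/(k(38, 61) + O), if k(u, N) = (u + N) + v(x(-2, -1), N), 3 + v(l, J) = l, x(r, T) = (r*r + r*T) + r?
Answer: -235/2226 ≈ -0.10557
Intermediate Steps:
x(r, T) = r + r² + T*r (x(r, T) = (r² + T*r) + r = r + r² + T*r)
v(l, J) = -3 + l
k(u, N) = 1 + N + u (k(u, N) = (u + N) + (-3 - 2*(1 - 1 - 2)) = (N + u) + (-3 - 2*(-2)) = (N + u) + (-3 + 4) = (N + u) + 1 = 1 + N + u)
(-1193 + 1428)/(k(38, 61) + O) = (-1193 + 1428)/((1 + 61 + 38) - 2326) = 235/(100 - 2326) = 235/(-2226) = 235*(-1/2226) = -235/2226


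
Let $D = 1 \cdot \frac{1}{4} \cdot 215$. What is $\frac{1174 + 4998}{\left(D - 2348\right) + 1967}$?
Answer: $- \frac{24688}{1309} \approx -18.86$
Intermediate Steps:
$D = \frac{215}{4}$ ($D = 1 \cdot \frac{1}{4} \cdot 215 = \frac{1}{4} \cdot 215 = \frac{215}{4} \approx 53.75$)
$\frac{1174 + 4998}{\left(D - 2348\right) + 1967} = \frac{1174 + 4998}{\left(\frac{215}{4} - 2348\right) + 1967} = \frac{6172}{\left(\frac{215}{4} - 2348\right) + 1967} = \frac{6172}{- \frac{9177}{4} + 1967} = \frac{6172}{- \frac{1309}{4}} = 6172 \left(- \frac{4}{1309}\right) = - \frac{24688}{1309}$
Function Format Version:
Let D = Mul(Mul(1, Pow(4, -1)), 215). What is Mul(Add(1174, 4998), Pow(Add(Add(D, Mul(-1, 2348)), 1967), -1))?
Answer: Rational(-24688, 1309) ≈ -18.860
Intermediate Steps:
D = Rational(215, 4) (D = Mul(Mul(1, Rational(1, 4)), 215) = Mul(Rational(1, 4), 215) = Rational(215, 4) ≈ 53.750)
Mul(Add(1174, 4998), Pow(Add(Add(D, Mul(-1, 2348)), 1967), -1)) = Mul(Add(1174, 4998), Pow(Add(Add(Rational(215, 4), Mul(-1, 2348)), 1967), -1)) = Mul(6172, Pow(Add(Add(Rational(215, 4), -2348), 1967), -1)) = Mul(6172, Pow(Add(Rational(-9177, 4), 1967), -1)) = Mul(6172, Pow(Rational(-1309, 4), -1)) = Mul(6172, Rational(-4, 1309)) = Rational(-24688, 1309)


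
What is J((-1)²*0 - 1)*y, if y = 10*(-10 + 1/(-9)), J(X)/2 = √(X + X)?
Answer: -1820*I*√2/9 ≈ -285.99*I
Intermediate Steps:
J(X) = 2*√2*√X (J(X) = 2*√(X + X) = 2*√(2*X) = 2*(√2*√X) = 2*√2*√X)
y = -910/9 (y = 10*(-10 - ⅑) = 10*(-91/9) = -910/9 ≈ -101.11)
J((-1)²*0 - 1)*y = (2*√2*√((-1)²*0 - 1))*(-910/9) = (2*√2*√(1*0 - 1))*(-910/9) = (2*√2*√(0 - 1))*(-910/9) = (2*√2*√(-1))*(-910/9) = (2*√2*I)*(-910/9) = (2*I*√2)*(-910/9) = -1820*I*√2/9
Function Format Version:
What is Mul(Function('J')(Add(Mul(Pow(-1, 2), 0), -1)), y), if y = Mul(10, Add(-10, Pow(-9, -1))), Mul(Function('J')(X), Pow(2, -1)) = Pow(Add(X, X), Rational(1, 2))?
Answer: Mul(Rational(-1820, 9), I, Pow(2, Rational(1, 2))) ≈ Mul(-285.99, I)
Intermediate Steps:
Function('J')(X) = Mul(2, Pow(2, Rational(1, 2)), Pow(X, Rational(1, 2))) (Function('J')(X) = Mul(2, Pow(Add(X, X), Rational(1, 2))) = Mul(2, Pow(Mul(2, X), Rational(1, 2))) = Mul(2, Mul(Pow(2, Rational(1, 2)), Pow(X, Rational(1, 2)))) = Mul(2, Pow(2, Rational(1, 2)), Pow(X, Rational(1, 2))))
y = Rational(-910, 9) (y = Mul(10, Add(-10, Rational(-1, 9))) = Mul(10, Rational(-91, 9)) = Rational(-910, 9) ≈ -101.11)
Mul(Function('J')(Add(Mul(Pow(-1, 2), 0), -1)), y) = Mul(Mul(2, Pow(2, Rational(1, 2)), Pow(Add(Mul(Pow(-1, 2), 0), -1), Rational(1, 2))), Rational(-910, 9)) = Mul(Mul(2, Pow(2, Rational(1, 2)), Pow(Add(Mul(1, 0), -1), Rational(1, 2))), Rational(-910, 9)) = Mul(Mul(2, Pow(2, Rational(1, 2)), Pow(Add(0, -1), Rational(1, 2))), Rational(-910, 9)) = Mul(Mul(2, Pow(2, Rational(1, 2)), Pow(-1, Rational(1, 2))), Rational(-910, 9)) = Mul(Mul(2, Pow(2, Rational(1, 2)), I), Rational(-910, 9)) = Mul(Mul(2, I, Pow(2, Rational(1, 2))), Rational(-910, 9)) = Mul(Rational(-1820, 9), I, Pow(2, Rational(1, 2)))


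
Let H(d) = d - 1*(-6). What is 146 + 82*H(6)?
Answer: 1130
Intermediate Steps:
H(d) = 6 + d (H(d) = d + 6 = 6 + d)
146 + 82*H(6) = 146 + 82*(6 + 6) = 146 + 82*12 = 146 + 984 = 1130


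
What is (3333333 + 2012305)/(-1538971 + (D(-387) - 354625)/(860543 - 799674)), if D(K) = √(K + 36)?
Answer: -781554652225260171152/225004854061477723593 - 325383639422*I*√39/2925063102799210406709 ≈ -3.4735 - 6.9469e-10*I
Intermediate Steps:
D(K) = √(36 + K)
(3333333 + 2012305)/(-1538971 + (D(-387) - 354625)/(860543 - 799674)) = (3333333 + 2012305)/(-1538971 + (√(36 - 387) - 354625)/(860543 - 799674)) = 5345638/(-1538971 + (√(-351) - 354625)/60869) = 5345638/(-1538971 + (3*I*√39 - 354625)*(1/60869)) = 5345638/(-1538971 + (-354625 + 3*I*√39)*(1/60869)) = 5345638/(-1538971 + (-354625/60869 + 3*I*√39/60869)) = 5345638/(-93675980424/60869 + 3*I*√39/60869)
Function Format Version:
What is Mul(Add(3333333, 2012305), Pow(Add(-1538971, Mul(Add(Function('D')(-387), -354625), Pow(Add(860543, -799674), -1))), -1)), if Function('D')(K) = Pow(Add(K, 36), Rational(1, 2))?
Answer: Add(Rational(-781554652225260171152, 225004854061477723593), Mul(Rational(-325383639422, 2925063102799210406709), I, Pow(39, Rational(1, 2)))) ≈ Add(-3.4735, Mul(-6.9469e-10, I))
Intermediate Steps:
Function('D')(K) = Pow(Add(36, K), Rational(1, 2))
Mul(Add(3333333, 2012305), Pow(Add(-1538971, Mul(Add(Function('D')(-387), -354625), Pow(Add(860543, -799674), -1))), -1)) = Mul(Add(3333333, 2012305), Pow(Add(-1538971, Mul(Add(Pow(Add(36, -387), Rational(1, 2)), -354625), Pow(Add(860543, -799674), -1))), -1)) = Mul(5345638, Pow(Add(-1538971, Mul(Add(Pow(-351, Rational(1, 2)), -354625), Pow(60869, -1))), -1)) = Mul(5345638, Pow(Add(-1538971, Mul(Add(Mul(3, I, Pow(39, Rational(1, 2))), -354625), Rational(1, 60869))), -1)) = Mul(5345638, Pow(Add(-1538971, Mul(Add(-354625, Mul(3, I, Pow(39, Rational(1, 2)))), Rational(1, 60869))), -1)) = Mul(5345638, Pow(Add(-1538971, Add(Rational(-354625, 60869), Mul(Rational(3, 60869), I, Pow(39, Rational(1, 2))))), -1)) = Mul(5345638, Pow(Add(Rational(-93675980424, 60869), Mul(Rational(3, 60869), I, Pow(39, Rational(1, 2)))), -1))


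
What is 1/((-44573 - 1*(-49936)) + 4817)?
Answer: 1/10180 ≈ 9.8232e-5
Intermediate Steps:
1/((-44573 - 1*(-49936)) + 4817) = 1/((-44573 + 49936) + 4817) = 1/(5363 + 4817) = 1/10180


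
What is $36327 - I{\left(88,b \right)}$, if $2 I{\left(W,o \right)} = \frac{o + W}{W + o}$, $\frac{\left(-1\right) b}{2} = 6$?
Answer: $\frac{72653}{2} \approx 36327.0$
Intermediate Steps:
$b = -12$ ($b = \left(-2\right) 6 = -12$)
$I{\left(W,o \right)} = \frac{1}{2}$ ($I{\left(W,o \right)} = \frac{\left(o + W\right) \frac{1}{W + o}}{2} = \frac{\left(W + o\right) \frac{1}{W + o}}{2} = \frac{1}{2} \cdot 1 = \frac{1}{2}$)
$36327 - I{\left(88,b \right)} = 36327 - \frac{1}{2} = \frac{72653}{2}$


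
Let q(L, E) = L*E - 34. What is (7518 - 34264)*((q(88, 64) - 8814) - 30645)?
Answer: 905646306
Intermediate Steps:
q(L, E) = -34 + E*L (q(L, E) = E*L - 34 = -34 + E*L)
(7518 - 34264)*((q(88, 64) - 8814) - 30645) = (7518 - 34264)*(((-34 + 64*88) - 8814) - 30645) = -26746*(((-34 + 5632) - 8814) - 30645) = -26746*((5598 - 8814) - 30645) = -26746*(-3216 - 30645) = -26746*(-33861) = 905646306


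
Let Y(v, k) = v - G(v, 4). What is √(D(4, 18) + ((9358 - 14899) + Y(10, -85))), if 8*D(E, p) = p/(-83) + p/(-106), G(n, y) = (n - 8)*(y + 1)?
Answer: I*√1715615041254/17596 ≈ 74.438*I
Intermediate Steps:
G(n, y) = (1 + y)*(-8 + n) (G(n, y) = (-8 + n)*(1 + y) = (1 + y)*(-8 + n))
D(E, p) = -189*p/70384 (D(E, p) = (p/(-83) + p/(-106))/8 = (p*(-1/83) + p*(-1/106))/8 = (-p/83 - p/106)/8 = (-189*p/8798)/8 = -189*p/70384)
Y(v, k) = 40 - 4*v (Y(v, k) = v - (-8 + v - 8*4 + v*4) = v - (-8 + v - 32 + 4*v) = v - (-40 + 5*v) = v + (40 - 5*v) = 40 - 4*v)
√(D(4, 18) + ((9358 - 14899) + Y(10, -85))) = √(-189/70384*18 + ((9358 - 14899) + (40 - 4*10))) = √(-1701/35192 + (-5541 + (40 - 40))) = √(-1701/35192 + (-5541 + 0)) = √(-1701/35192 - 5541) = √(-195000573/35192) = I*√1715615041254/17596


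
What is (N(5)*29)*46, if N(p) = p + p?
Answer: 13340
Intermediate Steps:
N(p) = 2*p
(N(5)*29)*46 = ((2*5)*29)*46 = (10*29)*46 = 290*46 = 13340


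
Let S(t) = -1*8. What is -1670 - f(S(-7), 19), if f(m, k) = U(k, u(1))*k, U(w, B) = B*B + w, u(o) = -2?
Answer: -2107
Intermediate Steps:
S(t) = -8
U(w, B) = w + B**2 (U(w, B) = B**2 + w = w + B**2)
f(m, k) = k*(4 + k) (f(m, k) = (k + (-2)**2)*k = (k + 4)*k = (4 + k)*k = k*(4 + k))
-1670 - f(S(-7), 19) = -1670 - 19*(4 + 19) = -1670 - 19*23 = -1670 - 1*437 = -1670 - 437 = -2107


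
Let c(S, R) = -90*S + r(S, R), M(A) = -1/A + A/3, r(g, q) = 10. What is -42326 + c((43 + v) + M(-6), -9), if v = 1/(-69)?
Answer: -1058453/23 ≈ -46020.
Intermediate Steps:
v = -1/69 ≈ -0.014493
M(A) = -1/A + A/3 (M(A) = -1/A + A*(1/3) = -1/A + A/3)
c(S, R) = 10 - 90*S (c(S, R) = -90*S + 10 = 10 - 90*S)
-42326 + c((43 + v) + M(-6), -9) = -42326 + (10 - 90*((43 - 1/69) + (-1/(-6) + (1/3)*(-6)))) = -42326 + (10 - 90*(2966/69 + (-1*(-1/6) - 2))) = -42326 + (10 - 90*(2966/69 + (1/6 - 2))) = -42326 + (10 - 90*(2966/69 - 11/6)) = -42326 + (10 - 90*1893/46) = -42326 + (10 - 85185/23) = -42326 - 84955/23 = -1058453/23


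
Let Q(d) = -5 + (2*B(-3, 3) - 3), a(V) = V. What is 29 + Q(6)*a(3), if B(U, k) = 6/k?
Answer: 17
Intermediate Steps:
Q(d) = -4 (Q(d) = -5 + (2*(6/3) - 3) = -5 + (2*(6*(⅓)) - 3) = -5 + (2*2 - 3) = -5 + (4 - 3) = -5 + 1 = -4)
29 + Q(6)*a(3) = 29 - 4*3 = 29 - 12 = 17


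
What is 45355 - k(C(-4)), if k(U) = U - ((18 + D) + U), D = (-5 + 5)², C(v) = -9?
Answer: 45373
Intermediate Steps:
D = 0 (D = 0² = 0)
k(U) = -18 (k(U) = U - ((18 + 0) + U) = U - (18 + U) = U + (-18 - U) = -18)
45355 - k(C(-4)) = 45355 - 1*(-18) = 45355 + 18 = 45373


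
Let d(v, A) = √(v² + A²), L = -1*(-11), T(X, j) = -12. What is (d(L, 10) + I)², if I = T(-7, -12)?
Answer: (12 - √221)² ≈ 8.2144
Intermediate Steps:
I = -12
L = 11
d(v, A) = √(A² + v²)
(d(L, 10) + I)² = (√(10² + 11²) - 12)² = (√(100 + 121) - 12)² = (√221 - 12)² = (-12 + √221)²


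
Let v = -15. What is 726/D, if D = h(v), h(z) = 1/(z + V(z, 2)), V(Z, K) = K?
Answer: -9438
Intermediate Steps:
h(z) = 1/(2 + z) (h(z) = 1/(z + 2) = 1/(2 + z))
D = -1/13 (D = 1/(2 - 15) = 1/(-13) = -1/13 ≈ -0.076923)
726/D = 726/(-1/13) = 726*(-13) = -9438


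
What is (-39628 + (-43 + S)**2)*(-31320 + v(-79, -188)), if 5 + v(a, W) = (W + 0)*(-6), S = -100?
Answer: 579148263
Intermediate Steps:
v(a, W) = -5 - 6*W (v(a, W) = -5 + (W + 0)*(-6) = -5 + W*(-6) = -5 - 6*W)
(-39628 + (-43 + S)**2)*(-31320 + v(-79, -188)) = (-39628 + (-43 - 100)**2)*(-31320 + (-5 - 6*(-188))) = (-39628 + (-143)**2)*(-31320 + (-5 + 1128)) = (-39628 + 20449)*(-31320 + 1123) = -19179*(-30197) = 579148263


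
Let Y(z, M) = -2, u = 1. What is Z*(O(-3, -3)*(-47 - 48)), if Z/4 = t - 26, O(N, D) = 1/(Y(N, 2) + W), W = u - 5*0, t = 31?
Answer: 1900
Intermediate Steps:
W = 1 (W = 1 - 5*0 = 1 + 0 = 1)
O(N, D) = -1 (O(N, D) = 1/(-2 + 1) = 1/(-1) = -1)
Z = 20 (Z = 4*(31 - 26) = 4*5 = 20)
Z*(O(-3, -3)*(-47 - 48)) = 20*(-(-47 - 48)) = 20*(-1*(-95)) = 20*95 = 1900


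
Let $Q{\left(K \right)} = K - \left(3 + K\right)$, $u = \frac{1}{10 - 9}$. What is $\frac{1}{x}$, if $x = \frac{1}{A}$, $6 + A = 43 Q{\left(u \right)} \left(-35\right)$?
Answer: $4509$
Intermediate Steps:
$u = 1$ ($u = 1^{-1} = 1$)
$Q{\left(K \right)} = -3$ ($Q{\left(K \right)} = K - \left(3 + K\right) = -3$)
$A = 4509$ ($A = -6 + 43 \left(-3\right) \left(-35\right) = -6 - -4515 = -6 + 4515 = 4509$)
$x = \frac{1}{4509} \approx 0.00022178$
$\frac{1}{x} = \frac{1}{\frac{1}{4509}} = 4509$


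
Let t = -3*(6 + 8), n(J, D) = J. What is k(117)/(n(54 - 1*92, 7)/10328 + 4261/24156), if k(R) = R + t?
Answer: 233890470/538621 ≈ 434.24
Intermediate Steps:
t = -42 (t = -3*14 = -42)
k(R) = -42 + R (k(R) = R - 42 = -42 + R)
k(117)/(n(54 - 1*92, 7)/10328 + 4261/24156) = (-42 + 117)/((54 - 1*92)/10328 + 4261/24156) = 75/((54 - 92)*(1/10328) + 4261*(1/24156)) = 75/(-38*1/10328 + 4261/24156) = 75/(-19/5164 + 4261/24156) = 75/(2693105/15592698) = 75*(15592698/2693105) = 233890470/538621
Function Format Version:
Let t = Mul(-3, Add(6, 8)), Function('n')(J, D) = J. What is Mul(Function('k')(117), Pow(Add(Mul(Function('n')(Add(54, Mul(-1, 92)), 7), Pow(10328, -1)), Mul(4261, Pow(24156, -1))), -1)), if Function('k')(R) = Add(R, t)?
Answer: Rational(233890470, 538621) ≈ 434.24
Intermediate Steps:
t = -42 (t = Mul(-3, 14) = -42)
Function('k')(R) = Add(-42, R) (Function('k')(R) = Add(R, -42) = Add(-42, R))
Mul(Function('k')(117), Pow(Add(Mul(Function('n')(Add(54, Mul(-1, 92)), 7), Pow(10328, -1)), Mul(4261, Pow(24156, -1))), -1)) = Mul(Add(-42, 117), Pow(Add(Mul(Add(54, Mul(-1, 92)), Pow(10328, -1)), Mul(4261, Pow(24156, -1))), -1)) = Mul(75, Pow(Add(Mul(Add(54, -92), Rational(1, 10328)), Mul(4261, Rational(1, 24156))), -1)) = Mul(75, Pow(Add(Mul(-38, Rational(1, 10328)), Rational(4261, 24156)), -1)) = Mul(75, Pow(Add(Rational(-19, 5164), Rational(4261, 24156)), -1)) = Mul(75, Pow(Rational(2693105, 15592698), -1)) = Mul(75, Rational(15592698, 2693105)) = Rational(233890470, 538621)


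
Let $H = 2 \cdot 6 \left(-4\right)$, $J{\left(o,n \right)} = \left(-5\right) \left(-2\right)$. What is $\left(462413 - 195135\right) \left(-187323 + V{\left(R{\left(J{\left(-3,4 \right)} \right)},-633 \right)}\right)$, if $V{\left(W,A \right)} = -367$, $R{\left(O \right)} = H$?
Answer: $-50165407820$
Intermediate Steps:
$J{\left(o,n \right)} = 10$
$H = -48$ ($H = 12 \left(-4\right) = -48$)
$R{\left(O \right)} = -48$
$\left(462413 - 195135\right) \left(-187323 + V{\left(R{\left(J{\left(-3,4 \right)} \right)},-633 \right)}\right) = \left(462413 - 195135\right) \left(-187323 - 367\right) = 267278 \left(-187690\right) = -50165407820$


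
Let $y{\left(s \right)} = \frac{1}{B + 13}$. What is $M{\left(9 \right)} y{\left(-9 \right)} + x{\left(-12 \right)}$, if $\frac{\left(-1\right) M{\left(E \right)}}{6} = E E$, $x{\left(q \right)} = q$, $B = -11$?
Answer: $-255$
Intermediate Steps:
$y{\left(s \right)} = \frac{1}{2}$ ($y{\left(s \right)} = \frac{1}{-11 + 13} = \frac{1}{2}$)
$M{\left(E \right)} = - 6 E^{2}$ ($M{\left(E \right)} = - 6 E E = - 6 E^{2}$)
$M{\left(9 \right)} y{\left(-9 \right)} + x{\left(-12 \right)} = - 6 \cdot 9^{2} \cdot \frac{1}{2} - 12 = \left(-6\right) 81 \cdot \frac{1}{2} - 12 = \left(-486\right) \frac{1}{2} - 12 = -243 - 12 = -255$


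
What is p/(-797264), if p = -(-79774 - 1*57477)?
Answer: -137251/797264 ≈ -0.17215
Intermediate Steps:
p = 137251 (p = -(-79774 - 57477) = -1*(-137251) = 137251)
p/(-797264) = 137251/(-797264) = 137251*(-1/797264) = -137251/797264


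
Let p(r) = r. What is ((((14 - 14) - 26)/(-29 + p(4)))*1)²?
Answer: 676/625 ≈ 1.0816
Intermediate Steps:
((((14 - 14) - 26)/(-29 + p(4)))*1)² = ((((14 - 14) - 26)/(-29 + 4))*1)² = (((0 - 26)/(-25))*1)² = (-26*(-1/25)*1)² = ((26/25)*1)² = (26/25)² = 676/625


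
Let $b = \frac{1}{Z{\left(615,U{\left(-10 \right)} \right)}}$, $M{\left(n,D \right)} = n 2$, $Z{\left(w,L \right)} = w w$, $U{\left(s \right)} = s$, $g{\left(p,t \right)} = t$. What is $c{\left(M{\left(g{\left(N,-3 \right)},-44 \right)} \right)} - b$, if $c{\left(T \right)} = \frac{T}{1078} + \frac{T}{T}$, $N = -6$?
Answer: $\frac{202728061}{203863275} \approx 0.99443$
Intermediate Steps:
$Z{\left(w,L \right)} = w^{2}$
$M{\left(n,D \right)} = 2 n$
$c{\left(T \right)} = 1 + \frac{T}{1078}$ ($c{\left(T \right)} = T \frac{1}{1078} + 1 = \frac{T}{1078} + 1 = 1 + \frac{T}{1078}$)
$b = \frac{1}{378225}$ ($b = \frac{1}{615^{2}} = \frac{1}{378225} \approx 2.6439 \cdot 10^{-6}$)
$c{\left(M{\left(g{\left(N,-3 \right)},-44 \right)} \right)} - b = \left(1 + \frac{2 \left(-3\right)}{1078}\right) - \frac{1}{378225} = \left(1 + \frac{1}{1078} \left(-6\right)\right) - \frac{1}{378225} = \left(1 - \frac{3}{539}\right) - \frac{1}{378225} = \frac{536}{539} - \frac{1}{378225} = \frac{202728061}{203863275}$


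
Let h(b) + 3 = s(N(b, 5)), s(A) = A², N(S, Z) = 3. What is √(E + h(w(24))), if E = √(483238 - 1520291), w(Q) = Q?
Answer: √(6 + I*√1037053) ≈ 22.632 + 22.499*I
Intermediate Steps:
h(b) = 6 (h(b) = -3 + 3² = -3 + 9 = 6)
E = I*√1037053 (E = √(-1037053) = I*√1037053 ≈ 1018.4*I)
√(E + h(w(24))) = √(I*√1037053 + 6) = √(6 + I*√1037053)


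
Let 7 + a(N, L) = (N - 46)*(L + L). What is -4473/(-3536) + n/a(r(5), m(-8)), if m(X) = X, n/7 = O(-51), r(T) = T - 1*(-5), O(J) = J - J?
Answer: 4473/3536 ≈ 1.2650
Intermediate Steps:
O(J) = 0
r(T) = 5 + T (r(T) = T + 5 = 5 + T)
n = 0 (n = 7*0 = 0)
a(N, L) = -7 + 2*L*(-46 + N) (a(N, L) = -7 + (N - 46)*(L + L) = -7 + (-46 + N)*(2*L) = -7 + 2*L*(-46 + N))
-4473/(-3536) + n/a(r(5), m(-8)) = -4473/(-3536) + 0/(-7 - 92*(-8) + 2*(-8)*(5 + 5)) = -4473*(-1/3536) + 0/(-7 + 736 + 2*(-8)*10) = 4473/3536 + 0/(-7 + 736 - 160) = 4473/3536 + 0/569 = 4473/3536 + 0*(1/569) = 4473/3536 + 0 = 4473/3536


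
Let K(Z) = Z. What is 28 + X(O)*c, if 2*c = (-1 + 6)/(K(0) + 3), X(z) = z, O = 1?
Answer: 173/6 ≈ 28.833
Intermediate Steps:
c = ⅚ (c = ((-1 + 6)/(0 + 3))/2 = (5/3)/2 = (5*(⅓))/2 = (½)*(5/3) = ⅚ ≈ 0.83333)
28 + X(O)*c = 28 + 1*(⅚) = 28 + ⅚ = 173/6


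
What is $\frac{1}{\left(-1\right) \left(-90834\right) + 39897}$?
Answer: $\frac{1}{130731} \approx 7.6493 \cdot 10^{-6}$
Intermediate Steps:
$\frac{1}{\left(-1\right) \left(-90834\right) + 39897} = \frac{1}{90834 + 39897} = \frac{1}{130731}$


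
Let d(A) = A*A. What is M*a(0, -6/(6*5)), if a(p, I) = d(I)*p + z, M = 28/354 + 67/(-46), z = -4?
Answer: 22430/4071 ≈ 5.5097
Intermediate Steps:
M = -11215/8142 (M = 28*(1/354) + 67*(-1/46) = 14/177 - 67/46 = -11215/8142 ≈ -1.3774)
d(A) = A²
a(p, I) = -4 + p*I² (a(p, I) = I²*p - 4 = p*I² - 4 = -4 + p*I²)
M*a(0, -6/(6*5)) = -11215*(-4 + 0*(-6/(6*5))²)/8142 = -11215*(-4 + 0*(-6/30)²)/8142 = -11215*(-4 + 0*(-6*1/30)²)/8142 = -11215*(-4 + 0*(-⅕)²)/8142 = -11215*(-4 + 0*(1/25))/8142 = -11215*(-4 + 0)/8142 = -11215/8142*(-4) = 22430/4071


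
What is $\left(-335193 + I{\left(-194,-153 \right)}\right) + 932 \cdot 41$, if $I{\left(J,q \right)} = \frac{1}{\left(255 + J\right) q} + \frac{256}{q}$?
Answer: $- \frac{2771739290}{9333} \approx -2.9698 \cdot 10^{5}$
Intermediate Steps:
$I{\left(J,q \right)} = \frac{256}{q} + \frac{1}{q \left(255 + J\right)}$ ($I{\left(J,q \right)} = \frac{1}{q \left(255 + J\right)} + \frac{256}{q} = \frac{256}{q} + \frac{1}{q \left(255 + J\right)}$)
$\left(-335193 + I{\left(-194,-153 \right)}\right) + 932 \cdot 41 = \left(-335193 + \frac{65281 + 256 \left(-194\right)}{\left(-153\right) \left(255 - 194\right)}\right) + 932 \cdot 41 = \left(-335193 - \frac{65281 - 49664}{153 \cdot 61}\right) + 38212 = \left(-335193 - \frac{1}{9333} \cdot 15617\right) + 38212 = \left(-335193 - \frac{15617}{9333}\right) + 38212 = - \frac{3128371886}{9333} + 38212 = - \frac{2771739290}{9333}$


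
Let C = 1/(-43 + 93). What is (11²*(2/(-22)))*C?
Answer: -11/50 ≈ -0.22000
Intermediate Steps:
C = 1/50 ≈ 0.020000
(11²*(2/(-22)))*C = (11²*(2/(-22)))*(1/50) = (121*(2*(-1/22)))*(1/50) = (121*(-1/11))*(1/50) = -11*1/50 = -11/50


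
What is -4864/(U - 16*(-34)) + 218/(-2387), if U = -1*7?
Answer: -11727434/1281819 ≈ -9.1490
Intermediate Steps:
U = -7
-4864/(U - 16*(-34)) + 218/(-2387) = -4864/(-7 - 16*(-34)) + 218/(-2387) = -4864/(-7 + 544) + 218*(-1/2387) = -4864/537 - 218/2387 = -11727434/1281819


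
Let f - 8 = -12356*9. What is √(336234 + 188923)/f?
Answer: -√525157/111196 ≈ -0.0065171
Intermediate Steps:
f = -111196 (f = 8 - 12356*9 = 8 - 111204 = -111196)
√(336234 + 188923)/f = √(336234 + 188923)/(-111196) = √525157*(-1/111196) = -√525157/111196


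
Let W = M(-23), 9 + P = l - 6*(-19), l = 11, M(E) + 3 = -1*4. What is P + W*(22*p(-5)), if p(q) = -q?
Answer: -654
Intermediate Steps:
M(E) = -7 (M(E) = -3 - 1*4 = -3 - 4 = -7)
P = 116 (P = -9 + (11 - 6*(-19)) = -9 + (11 + 114) = -9 + 125 = 116)
W = -7
P + W*(22*p(-5)) = 116 - 154*(-1*(-5)) = 116 - 154*5 = 116 - 7*110 = 116 - 770 = -654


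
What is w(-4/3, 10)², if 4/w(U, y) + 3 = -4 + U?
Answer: 144/625 ≈ 0.23040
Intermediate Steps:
w(U, y) = 4/(-7 + U) (w(U, y) = 4/(-3 + (-4 + U)) = 4/(-7 + U))
w(-4/3, 10)² = (4/(-7 - 4/3))² = (4/(-25/3))² = (4*(-3/25))² = (-12/25)² = 144/625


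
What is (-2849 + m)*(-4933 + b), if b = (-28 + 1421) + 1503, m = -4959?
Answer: 15904896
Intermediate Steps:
b = 2896 (b = 1393 + 1503 = 2896)
(-2849 + m)*(-4933 + b) = (-2849 - 4959)*(-4933 + 2896) = -7808*(-2037) = 15904896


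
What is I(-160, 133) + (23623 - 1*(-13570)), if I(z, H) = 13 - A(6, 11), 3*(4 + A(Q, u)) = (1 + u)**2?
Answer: 37162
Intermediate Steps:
A(Q, u) = -4 + (1 + u)**2/3
I(z, H) = -31 (I(z, H) = 13 - (-4 + (1 + 11)**2/3) = 13 - (-4 + (1/3)*12**2) = 13 - (-4 + (1/3)*144) = 13 - (-4 + 48) = 13 - 1*44 = 13 - 44 = -31)
I(-160, 133) + (23623 - 1*(-13570)) = -31 + (23623 - 1*(-13570)) = -31 + (23623 + 13570) = -31 + 37193 = 37162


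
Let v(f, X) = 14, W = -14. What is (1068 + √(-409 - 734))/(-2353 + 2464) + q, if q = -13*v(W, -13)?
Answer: -6378/37 + I*√127/37 ≈ -172.38 + 0.30458*I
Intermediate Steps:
q = -182 (q = -13*14 = -182)
(1068 + √(-409 - 734))/(-2353 + 2464) + q = (1068 + √(-409 - 734))/(-2353 + 2464) - 182 = (1068 + √(-1143))/111 - 182 = (1068 + 3*I*√127)*(1/111) - 182 = (356/37 + I*√127/37) - 182 = -6378/37 + I*√127/37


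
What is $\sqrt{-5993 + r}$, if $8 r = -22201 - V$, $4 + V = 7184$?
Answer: $\frac{5 i \sqrt{6186}}{4} \approx 98.314 i$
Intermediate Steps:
$V = 7180$ ($V = -4 + 7184 = 7180$)
$r = - \frac{29381}{8}$ ($r = \frac{-22201 - 7180}{8} = \frac{1}{8} \left(-29381\right) = - \frac{29381}{8} \approx -3672.6$)
$\sqrt{-5993 + r} = \sqrt{-5993 - \frac{29381}{8}} = \sqrt{- \frac{77325}{8}} = \frac{5 i \sqrt{6186}}{4}$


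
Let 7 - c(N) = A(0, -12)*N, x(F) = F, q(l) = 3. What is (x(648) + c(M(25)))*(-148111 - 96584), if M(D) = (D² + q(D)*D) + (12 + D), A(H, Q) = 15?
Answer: 2544828000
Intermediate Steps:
M(D) = 12 + D² + 4*D (M(D) = (D² + 3*D) + (12 + D) = 12 + D² + 4*D)
c(N) = 7 - 15*N
(x(648) + c(M(25)))*(-148111 - 96584) = (648 + (7 - 15*(12 + 25² + 4*25)))*(-148111 - 96584) = (648 + (7 - 15*(12 + 625 + 100)))*(-244695) = (648 + (7 - 15*737))*(-244695) = (648 + (7 - 11055))*(-244695) = (648 - 11048)*(-244695) = -10400*(-244695) = 2544828000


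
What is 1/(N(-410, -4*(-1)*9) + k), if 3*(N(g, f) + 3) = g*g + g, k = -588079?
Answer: -3/1596556 ≈ -1.8790e-6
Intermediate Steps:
N(g, f) = -3 + g/3 + g²/3 (N(g, f) = -3 + (g*g + g)/3 = -3 + (g² + g)/3 = -3 + (g + g²)/3 = -3 + (g/3 + g²/3) = -3 + g/3 + g²/3)
1/(N(-410, -4*(-1)*9) + k) = 1/((-3 + (⅓)*(-410) + (⅓)*(-410)²) - 588079) = 1/((-3 - 410/3 + (⅓)*168100) - 588079) = 1/((-3 - 410/3 + 168100/3) - 588079) = 1/(167681/3 - 588079) = 1/(-1596556/3) = -3/1596556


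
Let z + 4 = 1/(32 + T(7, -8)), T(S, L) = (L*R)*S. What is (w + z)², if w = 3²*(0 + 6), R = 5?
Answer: 153735201/61504 ≈ 2499.6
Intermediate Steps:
T(S, L) = 5*L*S (T(S, L) = (L*5)*S = (5*L)*S = 5*L*S)
z = -993/248 (z = -4 + 1/(32 + 5*(-8)*7) = -4 + 1/(32 - 280) = -4 + 1/(-248) = -4 - 1/248 = -993/248 ≈ -4.0040)
w = 54 (w = 9*6 = 54)
(w + z)² = (54 - 993/248)² = (12399/248)² = 153735201/61504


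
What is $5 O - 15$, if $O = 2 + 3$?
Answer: $10$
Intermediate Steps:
$O = 5$
$5 O - 15 = 5 \cdot 5 - 15 = 25 - 15 = 10$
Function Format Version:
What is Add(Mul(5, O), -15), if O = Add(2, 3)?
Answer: 10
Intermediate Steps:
O = 5
Add(Mul(5, O), -15) = Add(Mul(5, 5), -15) = Add(25, -15) = 10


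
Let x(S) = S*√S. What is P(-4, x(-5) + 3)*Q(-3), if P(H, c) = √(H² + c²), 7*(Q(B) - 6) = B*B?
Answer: 51*√(-100 - 30*I*√5)/7 ≈ 23.278 - 76.485*I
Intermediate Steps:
x(S) = S^(3/2)
Q(B) = 6 + B²/7 (Q(B) = 6 + (B*B)/7 = 6 + B²/7)
P(-4, x(-5) + 3)*Q(-3) = √((-4)² + ((-5)^(3/2) + 3)²)*(6 + (⅐)*(-3)²) = √(16 + (-5*I*√5 + 3)²)*(6 + (⅐)*9) = √(16 + (3 - 5*I*√5)²)*(6 + 9/7) = √(16 + (3 - 5*I*√5)²)*(51/7) = 51*√(16 + (3 - 5*I*√5)²)/7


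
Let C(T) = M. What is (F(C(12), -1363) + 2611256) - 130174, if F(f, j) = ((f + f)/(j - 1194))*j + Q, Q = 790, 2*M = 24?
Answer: 6346179416/2557 ≈ 2.4819e+6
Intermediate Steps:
M = 12 (M = (½)*24 = 12)
C(T) = 12
F(f, j) = 790 + 2*f*j/(-1194 + j) (F(f, j) = ((f + f)/(j - 1194))*j + 790 = ((2*f)/(-1194 + j))*j + 790 = (2*f/(-1194 + j))*j + 790 = 2*f*j/(-1194 + j) + 790 = 790 + 2*f*j/(-1194 + j))
(F(C(12), -1363) + 2611256) - 130174 = (2*(-471630 + 395*(-1363) + 12*(-1363))/(-1194 - 1363) + 2611256) - 130174 = (2*(-471630 - 538385 - 16356)/(-2557) + 2611256) - 130174 = (2*(-1/2557)*(-1026371) + 2611256) - 130174 = (2052742/2557 + 2611256) - 130174 = 6679034334/2557 - 130174 = 6346179416/2557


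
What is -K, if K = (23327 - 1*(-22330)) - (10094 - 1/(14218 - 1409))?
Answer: -455526468/12809 ≈ -35563.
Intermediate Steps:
K = 455526468/12809 (K = (23327 + 22330) - (10094 - 1/12809) = 45657 - (10094 - 1*1/12809) = 45657 - (10094 - 1/12809) = 45657 - 1*129294045/12809 = 45657 - 129294045/12809 = 455526468/12809 ≈ 35563.)
-K = -1*455526468/12809 = -455526468/12809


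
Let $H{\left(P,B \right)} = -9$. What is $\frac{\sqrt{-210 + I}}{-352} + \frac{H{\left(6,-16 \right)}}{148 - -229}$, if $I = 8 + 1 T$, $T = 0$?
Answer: $- \frac{9}{377} - \frac{i \sqrt{202}}{352} \approx -0.023873 - 0.040377 i$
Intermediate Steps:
$I = 8$ ($I = 8 + 1 \cdot 0 = 8 + 0 = 8$)
$\frac{\sqrt{-210 + I}}{-352} + \frac{H{\left(6,-16 \right)}}{148 - -229} = \frac{\sqrt{-210 + 8}}{-352} - \frac{9}{148 - -229} = \sqrt{-202} \left(- \frac{1}{352}\right) - \frac{9}{148 + 229} = i \sqrt{202} \left(- \frac{1}{352}\right) - \frac{9}{377} = - \frac{i \sqrt{202}}{352} - \frac{9}{377} = - \frac{9}{377} - \frac{i \sqrt{202}}{352}$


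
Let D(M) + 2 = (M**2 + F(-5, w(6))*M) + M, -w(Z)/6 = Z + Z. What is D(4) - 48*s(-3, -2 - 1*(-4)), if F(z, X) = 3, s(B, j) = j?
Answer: -66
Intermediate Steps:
w(Z) = -12*Z (w(Z) = -6*(Z + Z) = -12*Z)
D(M) = -2 + M**2 + 4*M (D(M) = -2 + ((M**2 + 3*M) + M) = -2 + (M**2 + 4*M) = -2 + M**2 + 4*M)
D(4) - 48*s(-3, -2 - 1*(-4)) = (-2 + 4**2 + 4*4) - 48*(-2 - 1*(-4)) = (-2 + 16 + 16) - 48*(-2 + 4) = 30 - 48*2 = 30 - 96 = -66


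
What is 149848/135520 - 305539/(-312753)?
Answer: 1576286729/756862260 ≈ 2.0827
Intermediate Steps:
149848/135520 - 305539/(-312753) = 149848*(1/135520) - 305539*(-1/312753) = 18731/16940 + 305539/312753 = 1576286729/756862260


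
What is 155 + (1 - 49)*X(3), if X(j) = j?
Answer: 11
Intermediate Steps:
155 + (1 - 49)*X(3) = 155 + (1 - 49)*3 = 155 - 48*3 = 155 - 144 = 11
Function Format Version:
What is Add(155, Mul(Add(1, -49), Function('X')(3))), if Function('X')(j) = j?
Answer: 11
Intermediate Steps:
Add(155, Mul(Add(1, -49), Function('X')(3))) = Add(155, Mul(Add(1, -49), 3)) = Add(155, Mul(-48, 3)) = Add(155, -144) = 11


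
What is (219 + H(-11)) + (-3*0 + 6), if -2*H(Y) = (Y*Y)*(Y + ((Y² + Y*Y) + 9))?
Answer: -14295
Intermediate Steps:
H(Y) = -Y²*(9 + Y + 2*Y²)/2 (H(Y) = -Y*Y*(Y + ((Y² + Y*Y) + 9))/2 = -Y²*(Y + ((Y² + Y²) + 9))/2 = -Y²*(Y + (2*Y² + 9))/2 = -Y²*(Y + (9 + 2*Y²))/2 = -Y²*(9 + Y + 2*Y²)/2)
(219 + H(-11)) + (-3*0 + 6) = (219 + (½)*(-11)²*(-9 - 1*(-11) - 2*(-11)²)) + (-3*0 + 6) = (219 + (½)*121*(-9 + 11 - 2*121)) + (0 + 6) = (219 + (½)*121*(-9 + 11 - 242)) + 6 = (219 + (½)*121*(-240)) + 6 = (219 - 14520) + 6 = -14301 + 6 = -14295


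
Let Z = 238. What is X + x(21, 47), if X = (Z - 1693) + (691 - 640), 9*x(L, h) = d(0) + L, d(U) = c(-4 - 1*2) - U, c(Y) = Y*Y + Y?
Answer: -4195/3 ≈ -1398.3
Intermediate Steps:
c(Y) = Y + Y**2 (c(Y) = Y**2 + Y = Y + Y**2)
d(U) = 30 - U (d(U) = (-4 - 1*2)*(1 + (-4 - 1*2)) - U = (-4 - 2)*(1 + (-4 - 2)) - U = -6*(1 - 6) - U = -6*(-5) - U = 30 - U)
x(L, h) = 10/3 + L/9 (x(L, h) = ((30 - 1*0) + L)/9 = ((30 + 0) + L)/9 = (30 + L)/9 = 10/3 + L/9)
X = -1404 (X = (238 - 1693) + (691 - 640) = -1455 + 51 = -1404)
X + x(21, 47) = -1404 + (10/3 + (1/9)*21) = -1404 + (10/3 + 7/3) = -1404 + 17/3 = -4195/3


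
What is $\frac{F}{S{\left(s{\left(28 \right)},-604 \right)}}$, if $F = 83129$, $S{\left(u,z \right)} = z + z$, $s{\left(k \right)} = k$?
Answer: $- \frac{83129}{1208} \approx -68.815$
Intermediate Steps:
$S{\left(u,z \right)} = 2 z$
$\frac{F}{S{\left(s{\left(28 \right)},-604 \right)}} = \frac{83129}{2 \left(-604\right)} = \frac{83129}{-1208} = 83129 \left(- \frac{1}{1208}\right) = - \frac{83129}{1208}$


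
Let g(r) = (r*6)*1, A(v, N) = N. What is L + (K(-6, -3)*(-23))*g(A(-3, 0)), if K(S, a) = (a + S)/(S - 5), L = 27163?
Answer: 27163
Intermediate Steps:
g(r) = 6*r (g(r) = (6*r)*1 = 6*r)
K(S, a) = (S + a)/(-5 + S)
L + (K(-6, -3)*(-23))*g(A(-3, 0)) = 27163 + (((-6 - 3)/(-5 - 6))*(-23))*(6*0) = 27163 + ((-9/(-11))*(-23))*0 = 27163 + (-1/11*(-9)*(-23))*0 = 27163 + ((9/11)*(-23))*0 = 27163 - 207/11*0 = 27163 + 0 = 27163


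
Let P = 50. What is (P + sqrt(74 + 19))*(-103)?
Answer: -5150 - 103*sqrt(93) ≈ -6143.3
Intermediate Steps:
(P + sqrt(74 + 19))*(-103) = (50 + sqrt(74 + 19))*(-103) = (50 + sqrt(93))*(-103) = -5150 - 103*sqrt(93)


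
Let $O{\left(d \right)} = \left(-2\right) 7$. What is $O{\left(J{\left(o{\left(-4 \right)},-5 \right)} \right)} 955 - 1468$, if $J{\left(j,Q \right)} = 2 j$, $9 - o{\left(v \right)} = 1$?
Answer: $-14838$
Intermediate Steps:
$o{\left(v \right)} = 8$ ($o{\left(v \right)} = 9 - 1 = 8$)
$O{\left(d \right)} = -14$
$O{\left(J{\left(o{\left(-4 \right)},-5 \right)} \right)} 955 - 1468 = \left(-14\right) 955 - 1468 = -13370 - 1468 = -14838$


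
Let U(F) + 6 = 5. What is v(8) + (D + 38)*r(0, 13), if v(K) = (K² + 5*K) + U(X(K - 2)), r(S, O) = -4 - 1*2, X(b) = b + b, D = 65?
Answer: -515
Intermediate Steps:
X(b) = 2*b
U(F) = -1 (U(F) = -6 + 5 = -1)
r(S, O) = -6 (r(S, O) = -4 - 2 = -6)
v(K) = -1 + K² + 5*K (v(K) = (K² + 5*K) - 1 = -1 + K² + 5*K)
v(8) + (D + 38)*r(0, 13) = (-1 + 8² + 5*8) + (65 + 38)*(-6) = (-1 + 64 + 40) + 103*(-6) = 103 - 618 = -515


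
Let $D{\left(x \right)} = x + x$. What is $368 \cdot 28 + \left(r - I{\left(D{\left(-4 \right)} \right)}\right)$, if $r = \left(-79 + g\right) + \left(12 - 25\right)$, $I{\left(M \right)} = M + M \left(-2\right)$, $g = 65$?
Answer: $10269$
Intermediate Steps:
$D{\left(x \right)} = 2 x$
$I{\left(M \right)} = - M$ ($I{\left(M \right)} = M - 2 M = - M$)
$r = -27$ ($r = \left(-79 + 65\right) + \left(12 - 25\right) = -14 - 13 = -27$)
$368 \cdot 28 + \left(r - I{\left(D{\left(-4 \right)} \right)}\right) = 368 \cdot 28 - \left(27 - 2 \left(-4\right)\right) = 10304 - \left(27 - -8\right) = 10304 - 35 = 10269$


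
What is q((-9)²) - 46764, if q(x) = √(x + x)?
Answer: -46764 + 9*√2 ≈ -46751.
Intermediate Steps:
q(x) = √2*√x (q(x) = √(2*x) = √2*√x)
q((-9)²) - 46764 = √2*√((-9)²) - 46764 = √2*√81 - 46764 = √2*9 - 46764 = 9*√2 - 46764 = -46764 + 9*√2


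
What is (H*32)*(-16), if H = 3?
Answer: -1536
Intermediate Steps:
(H*32)*(-16) = (3*32)*(-16) = 96*(-16) = -1536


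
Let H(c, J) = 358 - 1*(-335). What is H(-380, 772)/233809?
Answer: 693/233809 ≈ 0.0029640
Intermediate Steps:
H(c, J) = 693 (H(c, J) = 358 + 335 = 693)
H(-380, 772)/233809 = 693/233809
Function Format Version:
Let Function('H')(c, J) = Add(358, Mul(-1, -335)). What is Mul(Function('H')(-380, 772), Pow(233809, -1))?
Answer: Rational(693, 233809) ≈ 0.0029640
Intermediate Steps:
Function('H')(c, J) = 693 (Function('H')(c, J) = Add(358, 335) = 693)
Mul(Function('H')(-380, 772), Pow(233809, -1)) = Mul(693, Pow(233809, -1)) = Mul(693, Rational(1, 233809)) = Rational(693, 233809)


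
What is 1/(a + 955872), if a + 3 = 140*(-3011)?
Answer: 1/534329 ≈ 1.8715e-6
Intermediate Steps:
a = -421543 (a = -3 + 140*(-3011) = -3 - 421540 = -421543)
1/(a + 955872) = 1/(-421543 + 955872) = 1/534329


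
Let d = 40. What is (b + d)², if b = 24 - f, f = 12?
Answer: 2704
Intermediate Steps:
b = 12 (b = 24 - 1*12 = 24 - 12 = 12)
(b + d)² = (12 + 40)² = 52² = 2704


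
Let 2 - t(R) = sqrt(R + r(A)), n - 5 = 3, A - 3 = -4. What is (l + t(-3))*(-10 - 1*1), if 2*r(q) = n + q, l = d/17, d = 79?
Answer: -1243/17 + 11*sqrt(2)/2 ≈ -65.339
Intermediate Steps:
A = -1 (A = 3 - 4 = -1)
n = 8 (n = 5 + 3 = 8)
l = 79/17 ≈ 4.6471
r(q) = 4 + q/2 (r(q) = (8 + q)/2 = 4 + q/2)
t(R) = 2 - sqrt(7/2 + R) (t(R) = 2 - sqrt(R + (4 + (1/2)*(-1))) = 2 - sqrt(R + (4 - 1/2)) = 2 - sqrt(R + 7/2) = 2 - sqrt(7/2 + R))
(l + t(-3))*(-10 - 1*1) = (79/17 + (2 - sqrt(14 + 4*(-3))/2))*(-10 - 1*1) = (79/17 + (2 - sqrt(14 - 12)/2))*(-10 - 1) = (79/17 + (2 - sqrt(2)/2))*(-11) = (113/17 - sqrt(2)/2)*(-11) = -1243/17 + 11*sqrt(2)/2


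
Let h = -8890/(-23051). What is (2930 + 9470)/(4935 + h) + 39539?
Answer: 25705502299/650089 ≈ 39542.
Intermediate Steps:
h = 1270/3293 (h = -8890*(-1/23051) = 1270/3293 ≈ 0.38567)
(2930 + 9470)/(4935 + h) + 39539 = (2930 + 9470)/(4935 + 1270/3293) + 39539 = 12400/(16252225/3293) + 39539 = 12400*(3293/16252225) + 39539 = 1633328/650089 + 39539 = 25705502299/650089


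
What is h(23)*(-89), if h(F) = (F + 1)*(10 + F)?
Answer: -70488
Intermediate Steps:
h(F) = (1 + F)*(10 + F)
h(23)*(-89) = (10 + 23² + 11*23)*(-89) = (10 + 529 + 253)*(-89) = 792*(-89) = -70488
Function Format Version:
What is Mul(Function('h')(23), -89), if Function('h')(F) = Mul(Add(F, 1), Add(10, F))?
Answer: -70488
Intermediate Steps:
Function('h')(F) = Mul(Add(1, F), Add(10, F))
Mul(Function('h')(23), -89) = Mul(Add(10, Pow(23, 2), Mul(11, 23)), -89) = Mul(Add(10, 529, 253), -89) = Mul(792, -89) = -70488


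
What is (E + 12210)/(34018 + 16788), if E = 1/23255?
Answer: 283943551/1181493530 ≈ 0.24033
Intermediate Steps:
E = 1/23255 ≈ 4.3001e-5
(E + 12210)/(34018 + 16788) = (1/23255 + 12210)/(34018 + 16788) = (283943551/23255)/50806 = (283943551/23255)*(1/50806) = 283943551/1181493530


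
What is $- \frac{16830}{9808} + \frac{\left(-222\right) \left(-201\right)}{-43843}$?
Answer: $- \frac{587765133}{215006072} \approx -2.7337$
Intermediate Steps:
$- \frac{16830}{9808} + \frac{\left(-222\right) \left(-201\right)}{-43843} = \left(-16830\right) \frac{1}{9808} + 44622 \left(- \frac{1}{43843}\right) = - \frac{8415}{4904} - \frac{44622}{43843} = - \frac{587765133}{215006072}$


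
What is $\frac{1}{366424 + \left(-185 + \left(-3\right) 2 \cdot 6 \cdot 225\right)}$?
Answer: $\frac{1}{358139} \approx 2.7922 \cdot 10^{-6}$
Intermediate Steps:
$\frac{1}{366424 + \left(-185 + \left(-3\right) 2 \cdot 6 \cdot 225\right)} = \frac{1}{366424 + \left(-185 + \left(-6\right) 6 \cdot 225\right)} = \frac{1}{366424 - 8285} = \frac{1}{358139}$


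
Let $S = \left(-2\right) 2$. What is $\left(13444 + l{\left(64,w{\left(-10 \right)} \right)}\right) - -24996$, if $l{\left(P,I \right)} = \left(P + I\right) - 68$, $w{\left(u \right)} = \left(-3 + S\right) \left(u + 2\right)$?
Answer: $38492$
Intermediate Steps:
$S = -4$
$w{\left(u \right)} = -14 - 7 u$ ($w{\left(u \right)} = \left(-3 - 4\right) \left(u + 2\right) = - 7 \left(2 + u\right) = -14 - 7 u$)
$l{\left(P,I \right)} = -68 + I + P$ ($l{\left(P,I \right)} = \left(I + P\right) - 68 = -68 + I + P$)
$\left(13444 + l{\left(64,w{\left(-10 \right)} \right)}\right) - -24996 = \left(13444 - -52\right) - -24996 = \left(13444 + \left(-68 + \left(-14 + 70\right) + 64\right)\right) + 24996 = \left(13444 + \left(-68 + 56 + 64\right)\right) + 24996 = \left(13444 + 52\right) + 24996 = 13496 + 24996 = 38492$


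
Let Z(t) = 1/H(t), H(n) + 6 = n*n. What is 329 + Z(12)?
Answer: 45403/138 ≈ 329.01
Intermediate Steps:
H(n) = -6 + n**2 (H(n) = -6 + n*n = -6 + n**2)
Z(t) = 1/(-6 + t**2)
329 + Z(12) = 329 + 1/(-6 + 12**2) = 329 + 1/(-6 + 144) = 329 + 1/138 = 45403/138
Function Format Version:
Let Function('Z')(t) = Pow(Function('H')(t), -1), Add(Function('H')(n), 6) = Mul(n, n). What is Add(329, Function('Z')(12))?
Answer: Rational(45403, 138) ≈ 329.01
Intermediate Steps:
Function('H')(n) = Add(-6, Pow(n, 2)) (Function('H')(n) = Add(-6, Mul(n, n)) = Add(-6, Pow(n, 2)))
Function('Z')(t) = Pow(Add(-6, Pow(t, 2)), -1)
Add(329, Function('Z')(12)) = Add(329, Pow(Add(-6, Pow(12, 2)), -1)) = Add(329, Pow(Add(-6, 144), -1)) = Add(329, Pow(138, -1)) = Add(329, Rational(1, 138)) = Rational(45403, 138)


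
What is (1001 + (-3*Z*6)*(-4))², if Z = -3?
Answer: 616225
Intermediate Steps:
(1001 + (-3*Z*6)*(-4))² = (1001 + (-3*(-3)*6)*(-4))² = (1001 + (9*6)*(-4))² = (1001 + 54*(-4))² = (1001 - 216)² = 785² = 616225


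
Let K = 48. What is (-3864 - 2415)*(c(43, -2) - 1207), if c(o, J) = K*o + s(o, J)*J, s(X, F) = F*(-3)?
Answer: -5305755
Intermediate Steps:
s(X, F) = -3*F
c(o, J) = -3*J² + 48*o (c(o, J) = 48*o + (-3*J)*J = 48*o - 3*J² = -3*J² + 48*o)
(-3864 - 2415)*(c(43, -2) - 1207) = (-3864 - 2415)*((-3*(-2)² + 48*43) - 1207) = -6279*((-3*4 + 2064) - 1207) = -6279*((-12 + 2064) - 1207) = -6279*(2052 - 1207) = -6279*845 = -5305755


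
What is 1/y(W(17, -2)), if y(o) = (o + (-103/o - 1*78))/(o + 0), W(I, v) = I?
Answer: -289/1140 ≈ -0.25351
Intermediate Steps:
y(o) = (-78 + o - 103/o)/o (y(o) = (o + (-103/o - 78))/o = (o + (-78 - 103/o))/o = (-78 + o - 103/o)/o)
1/y(W(17, -2)) = 1/(1 - 103/17² - 78/17) = 1/(1 - 103*1/289 - 78*1/17) = 1/(1 - 103/289 - 78/17) = 1/(-1140/289) = -289/1140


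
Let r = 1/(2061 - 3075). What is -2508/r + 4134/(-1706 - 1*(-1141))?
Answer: 1436854146/565 ≈ 2.5431e+6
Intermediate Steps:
r = -1/1014 (r = 1/(-1014) = -1/1014 ≈ -0.00098619)
-2508/r + 4134/(-1706 - 1*(-1141)) = -2508/(-1/1014) + 4134/(-1706 - 1*(-1141)) = -2508*(-1014) + 4134/(-1706 + 1141) = 2543112 + 4134/(-565) = 2543112 + 4134*(-1/565) = 2543112 - 4134/565 = 1436854146/565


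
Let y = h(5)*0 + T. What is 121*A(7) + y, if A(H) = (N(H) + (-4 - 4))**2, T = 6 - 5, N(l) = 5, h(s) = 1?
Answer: 1090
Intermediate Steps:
T = 1
A(H) = 9 (A(H) = (5 + (-4 - 4))**2 = (5 - 8)**2 = (-3)**2 = 9)
y = 1 (y = 1*0 + 1 = 0 + 1 = 1)
121*A(7) + y = 121*9 + 1 = 1089 + 1 = 1090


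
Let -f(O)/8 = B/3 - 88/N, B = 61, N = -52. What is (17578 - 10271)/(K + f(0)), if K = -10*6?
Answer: -284973/9212 ≈ -30.935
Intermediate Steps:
f(O) = -6872/39 (f(O) = -8*(61/3 - 88/(-52)) = -8*(61*(⅓) - 88*(-1/52)) = -8*(61/3 + 22/13) = -8*859/39 = -6872/39)
K = -60
(17578 - 10271)/(K + f(0)) = (17578 - 10271)/(-60 - 6872/39) = 7307/(-9212/39) = 7307*(-39/9212) = -284973/9212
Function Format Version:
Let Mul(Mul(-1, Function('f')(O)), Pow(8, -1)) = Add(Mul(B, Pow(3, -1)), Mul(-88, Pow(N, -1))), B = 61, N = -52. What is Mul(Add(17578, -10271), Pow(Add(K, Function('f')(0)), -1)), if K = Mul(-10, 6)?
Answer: Rational(-284973, 9212) ≈ -30.935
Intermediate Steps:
Function('f')(O) = Rational(-6872, 39) (Function('f')(O) = Mul(-8, Add(Mul(61, Pow(3, -1)), Mul(-88, Pow(-52, -1)))) = Mul(-8, Add(Mul(61, Rational(1, 3)), Mul(-88, Rational(-1, 52)))) = Mul(-8, Add(Rational(61, 3), Rational(22, 13))) = Mul(-8, Rational(859, 39)) = Rational(-6872, 39))
K = -60
Mul(Add(17578, -10271), Pow(Add(K, Function('f')(0)), -1)) = Mul(Add(17578, -10271), Pow(Add(-60, Rational(-6872, 39)), -1)) = Mul(7307, Pow(Rational(-9212, 39), -1)) = Mul(7307, Rational(-39, 9212)) = Rational(-284973, 9212)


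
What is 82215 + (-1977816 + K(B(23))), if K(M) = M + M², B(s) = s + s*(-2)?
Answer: -1895095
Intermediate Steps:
B(s) = -s (B(s) = s - 2*s = -s)
82215 + (-1977816 + K(B(23))) = 82215 + (-1977816 + (-1*23)*(1 - 1*23)) = 82215 + (-1977816 - 23*(1 - 23)) = 82215 + (-1977816 - 23*(-22)) = 82215 + (-1977816 + 506) = 82215 - 1977310 = -1895095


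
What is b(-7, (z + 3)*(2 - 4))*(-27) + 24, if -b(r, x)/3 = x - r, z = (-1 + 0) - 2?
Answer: 591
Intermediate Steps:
z = -3 (z = -1 - 2 = -3)
b(r, x) = -3*x + 3*r (b(r, x) = -3*(x - r) = -3*x + 3*r)
b(-7, (z + 3)*(2 - 4))*(-27) + 24 = (-3*(-3 + 3)*(2 - 4) + 3*(-7))*(-27) + 24 = (-0*(-2) - 21)*(-27) + 24 = (-3*0 - 21)*(-27) + 24 = (0 - 21)*(-27) + 24 = -21*(-27) + 24 = 567 + 24 = 591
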